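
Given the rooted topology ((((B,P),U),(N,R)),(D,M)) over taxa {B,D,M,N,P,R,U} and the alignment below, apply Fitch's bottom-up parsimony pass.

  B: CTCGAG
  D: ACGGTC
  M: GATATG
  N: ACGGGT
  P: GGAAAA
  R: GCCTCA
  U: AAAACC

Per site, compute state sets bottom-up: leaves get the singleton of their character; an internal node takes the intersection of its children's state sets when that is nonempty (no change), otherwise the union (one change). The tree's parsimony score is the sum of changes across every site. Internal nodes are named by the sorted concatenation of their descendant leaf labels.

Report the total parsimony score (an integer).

24

[col 0] BP: children B:{C}, P:{G} ∪→ {C,G}; cost 1
[col 0] BPU: children BP:{C,G}, U:{A} ∪→ {A,C,G}; cost 1
[col 0] NR: children N:{A}, R:{G} ∪→ {A,G}; cost 1
[col 0] BNPRU: children BPU:{A,C,G}, NR:{A,G} ∩→ {A,G}; cost 0
[col 0] DM: children D:{A}, M:{G} ∪→ {A,G}; cost 1
[col 0] BDMNPRU: children BNPRU:{A,G}, DM:{A,G} ∩→ {A,G}; cost 0
[col 1] BP: children B:{T}, P:{G} ∪→ {G,T}; cost 1
[col 1] BPU: children BP:{G,T}, U:{A} ∪→ {A,G,T}; cost 1
[col 1] NR: children N:{C}, R:{C} ∩→ {C}; cost 0
[col 1] BNPRU: children BPU:{A,G,T}, NR:{C} ∪→ {A,C,G,T}; cost 1
[col 1] DM: children D:{C}, M:{A} ∪→ {A,C}; cost 1
[col 1] BDMNPRU: children BNPRU:{A,C,G,T}, DM:{A,C} ∩→ {A,C}; cost 0
[col 2] BP: children B:{C}, P:{A} ∪→ {A,C}; cost 1
[col 2] BPU: children BP:{A,C}, U:{A} ∩→ {A}; cost 0
[col 2] NR: children N:{G}, R:{C} ∪→ {C,G}; cost 1
[col 2] BNPRU: children BPU:{A}, NR:{C,G} ∪→ {A,C,G}; cost 1
[col 2] DM: children D:{G}, M:{T} ∪→ {G,T}; cost 1
[col 2] BDMNPRU: children BNPRU:{A,C,G}, DM:{G,T} ∩→ {G}; cost 0
[col 3] BP: children B:{G}, P:{A} ∪→ {A,G}; cost 1
[col 3] BPU: children BP:{A,G}, U:{A} ∩→ {A}; cost 0
[col 3] NR: children N:{G}, R:{T} ∪→ {G,T}; cost 1
[col 3] BNPRU: children BPU:{A}, NR:{G,T} ∪→ {A,G,T}; cost 1
[col 3] DM: children D:{G}, M:{A} ∪→ {A,G}; cost 1
[col 3] BDMNPRU: children BNPRU:{A,G,T}, DM:{A,G} ∩→ {A,G}; cost 0
[col 4] BP: children B:{A}, P:{A} ∩→ {A}; cost 0
[col 4] BPU: children BP:{A}, U:{C} ∪→ {A,C}; cost 1
[col 4] NR: children N:{G}, R:{C} ∪→ {C,G}; cost 1
[col 4] BNPRU: children BPU:{A,C}, NR:{C,G} ∩→ {C}; cost 0
[col 4] DM: children D:{T}, M:{T} ∩→ {T}; cost 0
[col 4] BDMNPRU: children BNPRU:{C}, DM:{T} ∪→ {C,T}; cost 1
[col 5] BP: children B:{G}, P:{A} ∪→ {A,G}; cost 1
[col 5] BPU: children BP:{A,G}, U:{C} ∪→ {A,C,G}; cost 1
[col 5] NR: children N:{T}, R:{A} ∪→ {A,T}; cost 1
[col 5] BNPRU: children BPU:{A,C,G}, NR:{A,T} ∩→ {A}; cost 0
[col 5] DM: children D:{C}, M:{G} ∪→ {C,G}; cost 1
[col 5] BDMNPRU: children BNPRU:{A}, DM:{C,G} ∪→ {A,C,G}; cost 1
per-site changes: [4, 4, 4, 4, 3, 5]; total = 24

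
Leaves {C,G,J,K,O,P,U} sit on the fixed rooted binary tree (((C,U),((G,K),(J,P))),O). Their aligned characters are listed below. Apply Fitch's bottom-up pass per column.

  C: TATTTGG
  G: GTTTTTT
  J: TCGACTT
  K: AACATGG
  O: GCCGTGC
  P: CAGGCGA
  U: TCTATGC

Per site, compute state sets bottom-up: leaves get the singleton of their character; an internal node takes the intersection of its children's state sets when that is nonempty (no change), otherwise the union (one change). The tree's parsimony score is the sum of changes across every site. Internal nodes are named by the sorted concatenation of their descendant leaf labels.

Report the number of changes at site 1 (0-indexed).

[col 0] CU: children C:{T}, U:{T} ∩→ {T}; cost 0
[col 0] GK: children G:{G}, K:{A} ∪→ {A,G}; cost 1
[col 0] JP: children J:{T}, P:{C} ∪→ {C,T}; cost 1
[col 0] GJKP: children GK:{A,G}, JP:{C,T} ∪→ {A,C,G,T}; cost 1
[col 0] CGJKPU: children CU:{T}, GJKP:{A,C,G,T} ∩→ {T}; cost 0
[col 0] CGJKOPU: children CGJKPU:{T}, O:{G} ∪→ {G,T}; cost 1
[col 1] CU: children C:{A}, U:{C} ∪→ {A,C}; cost 1
[col 1] GK: children G:{T}, K:{A} ∪→ {A,T}; cost 1
[col 1] JP: children J:{C}, P:{A} ∪→ {A,C}; cost 1
[col 1] GJKP: children GK:{A,T}, JP:{A,C} ∩→ {A}; cost 0
[col 1] CGJKPU: children CU:{A,C}, GJKP:{A} ∩→ {A}; cost 0
[col 1] CGJKOPU: children CGJKPU:{A}, O:{C} ∪→ {A,C}; cost 1
[col 2] CU: children C:{T}, U:{T} ∩→ {T}; cost 0
[col 2] GK: children G:{T}, K:{C} ∪→ {C,T}; cost 1
[col 2] JP: children J:{G}, P:{G} ∩→ {G}; cost 0
[col 2] GJKP: children GK:{C,T}, JP:{G} ∪→ {C,G,T}; cost 1
[col 2] CGJKPU: children CU:{T}, GJKP:{C,G,T} ∩→ {T}; cost 0
[col 2] CGJKOPU: children CGJKPU:{T}, O:{C} ∪→ {C,T}; cost 1
[col 3] CU: children C:{T}, U:{A} ∪→ {A,T}; cost 1
[col 3] GK: children G:{T}, K:{A} ∪→ {A,T}; cost 1
[col 3] JP: children J:{A}, P:{G} ∪→ {A,G}; cost 1
[col 3] GJKP: children GK:{A,T}, JP:{A,G} ∩→ {A}; cost 0
[col 3] CGJKPU: children CU:{A,T}, GJKP:{A} ∩→ {A}; cost 0
[col 3] CGJKOPU: children CGJKPU:{A}, O:{G} ∪→ {A,G}; cost 1
[col 4] CU: children C:{T}, U:{T} ∩→ {T}; cost 0
[col 4] GK: children G:{T}, K:{T} ∩→ {T}; cost 0
[col 4] JP: children J:{C}, P:{C} ∩→ {C}; cost 0
[col 4] GJKP: children GK:{T}, JP:{C} ∪→ {C,T}; cost 1
[col 4] CGJKPU: children CU:{T}, GJKP:{C,T} ∩→ {T}; cost 0
[col 4] CGJKOPU: children CGJKPU:{T}, O:{T} ∩→ {T}; cost 0
[col 5] CU: children C:{G}, U:{G} ∩→ {G}; cost 0
[col 5] GK: children G:{T}, K:{G} ∪→ {G,T}; cost 1
[col 5] JP: children J:{T}, P:{G} ∪→ {G,T}; cost 1
[col 5] GJKP: children GK:{G,T}, JP:{G,T} ∩→ {G,T}; cost 0
[col 5] CGJKPU: children CU:{G}, GJKP:{G,T} ∩→ {G}; cost 0
[col 5] CGJKOPU: children CGJKPU:{G}, O:{G} ∩→ {G}; cost 0
[col 6] CU: children C:{G}, U:{C} ∪→ {C,G}; cost 1
[col 6] GK: children G:{T}, K:{G} ∪→ {G,T}; cost 1
[col 6] JP: children J:{T}, P:{A} ∪→ {A,T}; cost 1
[col 6] GJKP: children GK:{G,T}, JP:{A,T} ∩→ {T}; cost 0
[col 6] CGJKPU: children CU:{C,G}, GJKP:{T} ∪→ {C,G,T}; cost 1
[col 6] CGJKOPU: children CGJKPU:{C,G,T}, O:{C} ∩→ {C}; cost 0
per-site changes: [4, 4, 3, 4, 1, 2, 4]; total = 22

4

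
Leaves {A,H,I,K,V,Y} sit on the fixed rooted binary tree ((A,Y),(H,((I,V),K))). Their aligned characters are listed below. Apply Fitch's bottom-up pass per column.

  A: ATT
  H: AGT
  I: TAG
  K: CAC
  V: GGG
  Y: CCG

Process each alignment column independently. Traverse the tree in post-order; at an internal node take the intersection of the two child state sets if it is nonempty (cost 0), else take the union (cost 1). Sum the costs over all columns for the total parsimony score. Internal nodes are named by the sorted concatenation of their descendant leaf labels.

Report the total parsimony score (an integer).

[col 0] AY: children A:{A}, Y:{C} ∪→ {A,C}; cost 1
[col 0] IV: children I:{T}, V:{G} ∪→ {G,T}; cost 1
[col 0] IKV: children IV:{G,T}, K:{C} ∪→ {C,G,T}; cost 1
[col 0] HIKV: children H:{A}, IKV:{C,G,T} ∪→ {A,C,G,T}; cost 1
[col 0] AHIKVY: children AY:{A,C}, HIKV:{A,C,G,T} ∩→ {A,C}; cost 0
[col 1] AY: children A:{T}, Y:{C} ∪→ {C,T}; cost 1
[col 1] IV: children I:{A}, V:{G} ∪→ {A,G}; cost 1
[col 1] IKV: children IV:{A,G}, K:{A} ∩→ {A}; cost 0
[col 1] HIKV: children H:{G}, IKV:{A} ∪→ {A,G}; cost 1
[col 1] AHIKVY: children AY:{C,T}, HIKV:{A,G} ∪→ {A,C,G,T}; cost 1
[col 2] AY: children A:{T}, Y:{G} ∪→ {G,T}; cost 1
[col 2] IV: children I:{G}, V:{G} ∩→ {G}; cost 0
[col 2] IKV: children IV:{G}, K:{C} ∪→ {C,G}; cost 1
[col 2] HIKV: children H:{T}, IKV:{C,G} ∪→ {C,G,T}; cost 1
[col 2] AHIKVY: children AY:{G,T}, HIKV:{C,G,T} ∩→ {G,T}; cost 0
per-site changes: [4, 4, 3]; total = 11

11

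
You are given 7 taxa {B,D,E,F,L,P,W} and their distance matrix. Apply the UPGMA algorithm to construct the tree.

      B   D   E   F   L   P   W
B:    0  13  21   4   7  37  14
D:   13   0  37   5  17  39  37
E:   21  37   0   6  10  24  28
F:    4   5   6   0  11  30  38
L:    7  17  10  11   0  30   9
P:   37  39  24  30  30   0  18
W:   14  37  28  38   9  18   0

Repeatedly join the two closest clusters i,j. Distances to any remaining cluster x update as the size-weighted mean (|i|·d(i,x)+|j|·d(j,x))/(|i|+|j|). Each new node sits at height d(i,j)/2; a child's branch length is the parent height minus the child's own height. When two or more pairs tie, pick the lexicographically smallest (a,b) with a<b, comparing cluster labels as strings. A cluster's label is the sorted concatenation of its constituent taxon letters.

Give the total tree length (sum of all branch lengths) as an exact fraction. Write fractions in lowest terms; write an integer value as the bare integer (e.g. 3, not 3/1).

step 1: merge (B,F) at d=4; branch lengths B→2, F→2; new cluster BF
  updated: d(BF,D)=9, d(BF,E)=27/2, d(BF,L)=9, d(BF,P)=67/2, d(BF,W)=26
step 2: merge (BF,D) at d=9; branch lengths BF→5/2, D→9/2; new cluster BDF
  updated: d(BDF,E)=64/3, d(BDF,L)=35/3, d(BDF,P)=106/3, d(BDF,W)=89/3
step 3: merge (L,W) at d=9; branch lengths L→9/2, W→9/2; new cluster LW
  updated: d(BDF,LW)=62/3, d(E,LW)=19, d(LW,P)=24
step 4: merge (E,LW) at d=19; branch lengths E→19/2, LW→5; new cluster ELW
  updated: d(BDF,ELW)=188/9, d(ELW,P)=24
step 5: merge (BDF,ELW) at d=188/9; branch lengths BDF→107/18, ELW→17/18; new cluster BDEFLW
  updated: d(BDEFLW,P)=89/3
step 6: merge (BDEFLW,P) at d=89/3; branch lengths BDEFLW→79/18, P→89/6; new cluster BDEFLPW
final tree: ((((B:2,F:2):5/2,D:9/2):107/18,(E:19/2,(L:9/2,W:9/2):5):17/18):79/18,P:89/6)
total length: 1091/18

1091/18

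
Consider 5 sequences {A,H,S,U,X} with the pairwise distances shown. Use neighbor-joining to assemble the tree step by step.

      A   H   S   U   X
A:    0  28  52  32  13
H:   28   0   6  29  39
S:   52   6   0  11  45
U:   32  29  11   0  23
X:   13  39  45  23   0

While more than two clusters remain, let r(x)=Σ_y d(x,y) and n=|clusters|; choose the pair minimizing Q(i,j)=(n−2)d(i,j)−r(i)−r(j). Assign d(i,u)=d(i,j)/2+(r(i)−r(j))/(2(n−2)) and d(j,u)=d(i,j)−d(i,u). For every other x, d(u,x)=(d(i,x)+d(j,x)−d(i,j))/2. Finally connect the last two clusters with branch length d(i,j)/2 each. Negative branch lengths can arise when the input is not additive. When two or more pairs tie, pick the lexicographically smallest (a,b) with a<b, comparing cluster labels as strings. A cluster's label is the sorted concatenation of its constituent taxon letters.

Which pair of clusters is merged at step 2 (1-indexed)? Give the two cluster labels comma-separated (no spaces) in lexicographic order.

AX,U

step 1: merge (A,X) at d=13, Q=-206; branch lengths A→22/3, X→17/3; new cluster AX
  updated: d(AX,H)=27, d(AX,S)=42, d(AX,U)=21
step 2: merge (AX,U) at d=21, Q=-109; branch lengths AX→71/4, U→13/4; new cluster AUX
  updated: d(AUX,H)=35/2, d(AUX,S)=16
step 3: merge (AUX,H) at d=35/2, Q=-79/2; branch lengths AUX→55/4, H→15/4; new cluster AHUX
  updated: d(AHUX,S)=9/4
step 4: merge (AHUX,S) at d=9/4; branch lengths AHUX→9/8, S→9/8; new cluster AHSUX
final tree: ((((A:22/3,X:17/3):71/4,U:13/4):55/4,H:15/4):9/8,S:9/8)
total length: 215/4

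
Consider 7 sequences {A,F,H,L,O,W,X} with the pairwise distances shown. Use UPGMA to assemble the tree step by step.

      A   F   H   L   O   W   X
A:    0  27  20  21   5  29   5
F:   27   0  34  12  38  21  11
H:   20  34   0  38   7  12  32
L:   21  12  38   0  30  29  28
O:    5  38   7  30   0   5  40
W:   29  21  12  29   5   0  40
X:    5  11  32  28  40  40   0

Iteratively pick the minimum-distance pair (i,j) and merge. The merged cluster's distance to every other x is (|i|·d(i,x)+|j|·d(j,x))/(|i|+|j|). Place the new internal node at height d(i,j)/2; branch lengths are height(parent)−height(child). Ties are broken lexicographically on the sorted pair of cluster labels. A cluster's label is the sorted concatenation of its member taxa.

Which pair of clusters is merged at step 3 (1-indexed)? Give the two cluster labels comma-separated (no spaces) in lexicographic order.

1. join A+O (d=5) ⇒ AO; edges |A|=5/2, |O|=5/2
  updated: d(AO,F)=65/2, d(AO,H)=27/2, d(AO,L)=51/2, d(AO,W)=17, d(AO,X)=45/2
2. join F+X (d=11) ⇒ FX; edges |F|=11/2, |X|=11/2
  updated: d(AO,FX)=55/2, d(FX,H)=33, d(FX,L)=20, d(FX,W)=61/2
3. join H+W (d=12) ⇒ HW; edges |H|=6, |W|=6
  updated: d(AO,HW)=61/4, d(FX,HW)=127/4, d(HW,L)=67/2
4. join AO+HW (d=61/4) ⇒ AHOW; edges |AO|=41/8, |HW|=13/8
  updated: d(AHOW,FX)=237/8, d(AHOW,L)=59/2
5. join FX+L (d=20) ⇒ FLX; edges |FX|=9/2, |L|=10
  updated: d(AHOW,FLX)=355/12
6. join AHOW+FLX (d=355/12) ⇒ AFHLOWX; edges |AHOW|=43/6, |FLX|=115/24
final tree: (((A:5/2,O:5/2):41/8,(H:6,W:6):13/8):43/6,((F:11/2,X:11/2):9/2,L:10):115/24)
total length: 1469/24

H,W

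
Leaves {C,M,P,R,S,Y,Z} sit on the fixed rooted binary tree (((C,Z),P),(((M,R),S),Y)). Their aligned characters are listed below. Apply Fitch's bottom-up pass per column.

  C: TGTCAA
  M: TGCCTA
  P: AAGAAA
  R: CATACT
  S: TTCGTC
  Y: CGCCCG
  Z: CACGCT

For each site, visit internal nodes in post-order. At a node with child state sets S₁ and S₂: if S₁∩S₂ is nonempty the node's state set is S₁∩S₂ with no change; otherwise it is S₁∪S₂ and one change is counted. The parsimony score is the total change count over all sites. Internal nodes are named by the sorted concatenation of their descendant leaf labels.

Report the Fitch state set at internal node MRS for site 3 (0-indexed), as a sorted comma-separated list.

CZ@0: {T} ∪ {C} = {C,T} (union, +1)
CPZ@0: {C,T} ∪ {A} = {A,C,T} (union, +1)
MR@0: {T} ∪ {C} = {C,T} (union, +1)
MRS@0: {C,T} ∩ {T} = {T} (intersection, +0)
MRSY@0: {T} ∪ {C} = {C,T} (union, +1)
CMPRSYZ@0: {A,C,T} ∩ {C,T} = {C,T} (intersection, +0)
CZ@1: {G} ∪ {A} = {A,G} (union, +1)
CPZ@1: {A,G} ∩ {A} = {A} (intersection, +0)
MR@1: {G} ∪ {A} = {A,G} (union, +1)
MRS@1: {A,G} ∪ {T} = {A,G,T} (union, +1)
MRSY@1: {A,G,T} ∩ {G} = {G} (intersection, +0)
CMPRSYZ@1: {A} ∪ {G} = {A,G} (union, +1)
CZ@2: {T} ∪ {C} = {C,T} (union, +1)
CPZ@2: {C,T} ∪ {G} = {C,G,T} (union, +1)
MR@2: {C} ∪ {T} = {C,T} (union, +1)
MRS@2: {C,T} ∩ {C} = {C} (intersection, +0)
MRSY@2: {C} ∩ {C} = {C} (intersection, +0)
CMPRSYZ@2: {C,G,T} ∩ {C} = {C} (intersection, +0)
CZ@3: {C} ∪ {G} = {C,G} (union, +1)
CPZ@3: {C,G} ∪ {A} = {A,C,G} (union, +1)
MR@3: {C} ∪ {A} = {A,C} (union, +1)
MRS@3: {A,C} ∪ {G} = {A,C,G} (union, +1)
MRSY@3: {A,C,G} ∩ {C} = {C} (intersection, +0)
CMPRSYZ@3: {A,C,G} ∩ {C} = {C} (intersection, +0)
CZ@4: {A} ∪ {C} = {A,C} (union, +1)
CPZ@4: {A,C} ∩ {A} = {A} (intersection, +0)
MR@4: {T} ∪ {C} = {C,T} (union, +1)
MRS@4: {C,T} ∩ {T} = {T} (intersection, +0)
MRSY@4: {T} ∪ {C} = {C,T} (union, +1)
CMPRSYZ@4: {A} ∪ {C,T} = {A,C,T} (union, +1)
CZ@5: {A} ∪ {T} = {A,T} (union, +1)
CPZ@5: {A,T} ∩ {A} = {A} (intersection, +0)
MR@5: {A} ∪ {T} = {A,T} (union, +1)
MRS@5: {A,T} ∪ {C} = {A,C,T} (union, +1)
MRSY@5: {A,C,T} ∪ {G} = {A,C,G,T} (union, +1)
CMPRSYZ@5: {A} ∩ {A,C,G,T} = {A} (intersection, +0)
per-site changes: [4, 4, 3, 4, 4, 4]; total = 23

A,C,G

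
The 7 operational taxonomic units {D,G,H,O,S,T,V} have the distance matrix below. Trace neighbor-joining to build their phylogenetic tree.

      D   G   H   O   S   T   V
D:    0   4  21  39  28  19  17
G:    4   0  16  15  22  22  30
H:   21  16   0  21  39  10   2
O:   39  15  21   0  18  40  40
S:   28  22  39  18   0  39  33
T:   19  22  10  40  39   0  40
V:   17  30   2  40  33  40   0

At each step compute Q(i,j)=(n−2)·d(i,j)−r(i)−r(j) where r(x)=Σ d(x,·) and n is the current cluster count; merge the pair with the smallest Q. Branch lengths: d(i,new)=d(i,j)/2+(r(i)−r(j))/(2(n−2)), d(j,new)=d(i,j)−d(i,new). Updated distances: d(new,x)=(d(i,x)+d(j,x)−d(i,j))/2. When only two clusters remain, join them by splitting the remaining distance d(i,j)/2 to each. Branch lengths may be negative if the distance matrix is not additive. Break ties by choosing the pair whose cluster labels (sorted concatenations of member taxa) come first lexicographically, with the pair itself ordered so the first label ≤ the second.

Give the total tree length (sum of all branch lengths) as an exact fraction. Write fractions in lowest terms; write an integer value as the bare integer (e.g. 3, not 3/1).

step 1: merge (O,S) at d=18, Q=-262; branch lengths O→42/5, S→48/5; new cluster OS
  updated: d(D,OS)=49/2, d(G,OS)=19/2, d(H,OS)=21, d(OS,T)=61/2, d(OS,V)=55/2
step 2: merge (H,V) at d=2, Q=-357/2; branch lengths H→-77/16, V→109/16; new cluster HV
  updated: d(D,HV)=18, d(G,HV)=22, d(HV,OS)=93/4, d(HV,T)=24
step 3: merge (G,OS) at d=19/2, Q=-467/4; branch lengths G→-7/24, OS→235/24; new cluster GOS
  updated: d(D,GOS)=19/2, d(GOS,HV)=143/8, d(GOS,T)=43/2
step 4: merge (D,GOS) at d=19/2, Q=-611/8; branch lengths D→133/32, GOS→171/32; new cluster DGOS
  updated: d(DGOS,HV)=211/16, d(DGOS,T)=31/2
step 5: merge (DGOS,HV) at d=211/16, Q=-843/16; branch lengths DGOS→75/32, HV→347/32; new cluster DGHOSV
  updated: d(DGHOSV,T)=421/32
step 6: merge (DGHOSV,T) at d=421/32; branch lengths DGHOSV→421/64, T→421/64; new cluster DGHOSTV
final tree: (((D:133/32,(G:-7/24,(O:42/5,S:48/5):235/24):171/32):75/32,(H:-77/16,V:109/16):347/32):421/64,T:421/64)
total length: 2091/32

2091/32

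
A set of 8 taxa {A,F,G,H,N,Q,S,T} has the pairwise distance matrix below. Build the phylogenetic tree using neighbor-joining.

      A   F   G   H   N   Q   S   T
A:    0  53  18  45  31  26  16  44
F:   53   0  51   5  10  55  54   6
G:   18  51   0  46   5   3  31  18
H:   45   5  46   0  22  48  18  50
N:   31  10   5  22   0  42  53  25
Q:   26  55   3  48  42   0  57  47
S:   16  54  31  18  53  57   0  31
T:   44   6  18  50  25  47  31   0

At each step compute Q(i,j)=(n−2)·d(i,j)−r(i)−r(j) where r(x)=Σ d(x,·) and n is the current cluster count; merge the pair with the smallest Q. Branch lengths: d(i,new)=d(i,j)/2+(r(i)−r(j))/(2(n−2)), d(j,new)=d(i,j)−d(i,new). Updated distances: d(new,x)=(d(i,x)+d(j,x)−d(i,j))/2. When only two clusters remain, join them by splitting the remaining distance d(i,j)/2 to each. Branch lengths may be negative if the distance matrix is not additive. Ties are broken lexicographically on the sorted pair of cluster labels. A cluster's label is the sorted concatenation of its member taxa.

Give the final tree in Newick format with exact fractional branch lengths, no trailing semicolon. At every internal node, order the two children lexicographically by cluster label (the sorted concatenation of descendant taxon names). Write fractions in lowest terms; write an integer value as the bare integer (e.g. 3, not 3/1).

(((((A:23/4,S:41/4):67/6,(G:-44/5,Q:59/5):37/3):15/2,T:11):15/2,(F:5/2,H:5/2):77/8):31/16,N:31/16)

step 1: merge (F,H) at d=5, Q=-438; branch lengths F→5/2, H→5/2; new cluster FH
  updated: d(A,FH)=93/2, d(FH,G)=46, d(FH,N)=27/2, d(FH,Q)=49, d(FH,S)=67/2, d(FH,T)=51/2
step 2: merge (G,Q) at d=3, Q=-330; branch lengths G→-44/5, Q→59/5; new cluster GQ
  updated: d(A,GQ)=41/2, d(FH,GQ)=46, d(GQ,N)=22, d(GQ,S)=85/2, d(GQ,T)=31
step 3: merge (A,S) at d=16, Q=-270; branch lengths A→23/4, S→41/4; new cluster AS
  updated: d(AS,FH)=32, d(AS,GQ)=47/2, d(AS,N)=34, d(AS,T)=59/2
step 4: merge (AS,GQ) at d=47/2, Q=-171; branch lengths AS→67/6, GQ→37/3; new cluster AGQS
  updated: d(AGQS,FH)=109/4, d(AGQS,N)=65/4, d(AGQS,T)=37/2
step 5: merge (AGQS,T) at d=37/2, Q=-94; branch lengths AGQS→15/2, T→11; new cluster AGQST
  updated: d(AGQST,FH)=137/8, d(AGQST,N)=91/8
step 6: merge (AGQST,FH) at d=137/8, Q=-42; branch lengths AGQST→15/2, FH→77/8; new cluster AFGHQST
  updated: d(AFGHQST,N)=31/8
step 7: merge (AFGHQST,N) at d=31/8; branch lengths AFGHQST→31/16, N→31/16; new cluster AFGHNQST
final tree: (((((A:23/4,S:41/4):67/6,(G:-44/5,Q:59/5):37/3):15/2,T:11):15/2,(F:5/2,H:5/2):77/8):31/16,N:31/16)
total length: 87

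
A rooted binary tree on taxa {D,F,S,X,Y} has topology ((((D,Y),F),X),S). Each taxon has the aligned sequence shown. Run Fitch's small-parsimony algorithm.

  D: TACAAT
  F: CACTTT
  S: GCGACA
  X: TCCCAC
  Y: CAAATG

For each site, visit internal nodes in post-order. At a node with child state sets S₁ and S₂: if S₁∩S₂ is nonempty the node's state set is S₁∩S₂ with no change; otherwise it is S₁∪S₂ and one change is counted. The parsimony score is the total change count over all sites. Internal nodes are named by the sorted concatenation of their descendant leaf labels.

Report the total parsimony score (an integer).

DY@0: {T} ∪ {C} = {C,T} (union, +1)
DFY@0: {C,T} ∩ {C} = {C} (intersection, +0)
DFXY@0: {C} ∪ {T} = {C,T} (union, +1)
DFSXY@0: {C,T} ∪ {G} = {C,G,T} (union, +1)
DY@1: {A} ∩ {A} = {A} (intersection, +0)
DFY@1: {A} ∩ {A} = {A} (intersection, +0)
DFXY@1: {A} ∪ {C} = {A,C} (union, +1)
DFSXY@1: {A,C} ∩ {C} = {C} (intersection, +0)
DY@2: {C} ∪ {A} = {A,C} (union, +1)
DFY@2: {A,C} ∩ {C} = {C} (intersection, +0)
DFXY@2: {C} ∩ {C} = {C} (intersection, +0)
DFSXY@2: {C} ∪ {G} = {C,G} (union, +1)
DY@3: {A} ∩ {A} = {A} (intersection, +0)
DFY@3: {A} ∪ {T} = {A,T} (union, +1)
DFXY@3: {A,T} ∪ {C} = {A,C,T} (union, +1)
DFSXY@3: {A,C,T} ∩ {A} = {A} (intersection, +0)
DY@4: {A} ∪ {T} = {A,T} (union, +1)
DFY@4: {A,T} ∩ {T} = {T} (intersection, +0)
DFXY@4: {T} ∪ {A} = {A,T} (union, +1)
DFSXY@4: {A,T} ∪ {C} = {A,C,T} (union, +1)
DY@5: {T} ∪ {G} = {G,T} (union, +1)
DFY@5: {G,T} ∩ {T} = {T} (intersection, +0)
DFXY@5: {T} ∪ {C} = {C,T} (union, +1)
DFSXY@5: {C,T} ∪ {A} = {A,C,T} (union, +1)
per-site changes: [3, 1, 2, 2, 3, 3]; total = 14

14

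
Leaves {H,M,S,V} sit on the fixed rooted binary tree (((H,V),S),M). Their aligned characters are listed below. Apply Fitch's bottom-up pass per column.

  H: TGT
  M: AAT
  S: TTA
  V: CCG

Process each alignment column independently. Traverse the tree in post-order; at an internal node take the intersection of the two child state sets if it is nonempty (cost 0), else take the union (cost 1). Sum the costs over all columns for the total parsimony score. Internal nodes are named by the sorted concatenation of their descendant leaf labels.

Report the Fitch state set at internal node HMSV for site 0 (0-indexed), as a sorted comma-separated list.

A,T

site 0, node HV: H={T} ∪ V={C} → {C,T} (+1)
site 0, node HSV: HV={C,T} ∩ S={T} → {T} (+0)
site 0, node HMSV: HSV={T} ∪ M={A} → {A,T} (+1)
site 1, node HV: H={G} ∪ V={C} → {C,G} (+1)
site 1, node HSV: HV={C,G} ∪ S={T} → {C,G,T} (+1)
site 1, node HMSV: HSV={C,G,T} ∪ M={A} → {A,C,G,T} (+1)
site 2, node HV: H={T} ∪ V={G} → {G,T} (+1)
site 2, node HSV: HV={G,T} ∪ S={A} → {A,G,T} (+1)
site 2, node HMSV: HSV={A,G,T} ∩ M={T} → {T} (+0)
per-site changes: [2, 3, 2]; total = 7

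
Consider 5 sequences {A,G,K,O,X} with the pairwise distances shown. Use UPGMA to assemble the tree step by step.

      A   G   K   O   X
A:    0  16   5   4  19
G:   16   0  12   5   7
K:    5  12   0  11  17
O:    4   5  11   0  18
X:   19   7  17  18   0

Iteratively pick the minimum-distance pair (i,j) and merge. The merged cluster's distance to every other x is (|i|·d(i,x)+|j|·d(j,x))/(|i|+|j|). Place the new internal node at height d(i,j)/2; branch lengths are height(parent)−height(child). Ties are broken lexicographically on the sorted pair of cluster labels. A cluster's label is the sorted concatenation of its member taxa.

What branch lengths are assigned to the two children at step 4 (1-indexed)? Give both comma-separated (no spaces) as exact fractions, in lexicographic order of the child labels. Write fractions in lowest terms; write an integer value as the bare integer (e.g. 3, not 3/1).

step 1: merge (A,O) at d=4; branch lengths A→2, O→2; new cluster AO
  updated: d(AO,G)=21/2, d(AO,K)=8, d(AO,X)=37/2
step 2: merge (G,X) at d=7; branch lengths G→7/2, X→7/2; new cluster GX
  updated: d(AO,GX)=29/2, d(GX,K)=29/2
step 3: merge (AO,K) at d=8; branch lengths AO→2, K→4; new cluster AKO
  updated: d(AKO,GX)=29/2
step 4: merge (AKO,GX) at d=29/2; branch lengths AKO→13/4, GX→15/4; new cluster AGKOX
final tree: (((A:2,O:2):2,K:4):13/4,(G:7/2,X:7/2):15/4)
total length: 24

13/4,15/4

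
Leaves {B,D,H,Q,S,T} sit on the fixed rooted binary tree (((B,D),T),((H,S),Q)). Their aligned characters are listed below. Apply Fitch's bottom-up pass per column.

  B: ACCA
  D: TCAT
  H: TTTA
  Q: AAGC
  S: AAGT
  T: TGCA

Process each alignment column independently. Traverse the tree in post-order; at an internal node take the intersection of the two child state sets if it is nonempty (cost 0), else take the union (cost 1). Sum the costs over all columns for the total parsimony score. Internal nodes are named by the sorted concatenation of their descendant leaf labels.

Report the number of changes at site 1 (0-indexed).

[col 0] BD: children B:{A}, D:{T} ∪→ {A,T}; cost 1
[col 0] BDT: children BD:{A,T}, T:{T} ∩→ {T}; cost 0
[col 0] HS: children H:{T}, S:{A} ∪→ {A,T}; cost 1
[col 0] HQS: children HS:{A,T}, Q:{A} ∩→ {A}; cost 0
[col 0] BDHQST: children BDT:{T}, HQS:{A} ∪→ {A,T}; cost 1
[col 1] BD: children B:{C}, D:{C} ∩→ {C}; cost 0
[col 1] BDT: children BD:{C}, T:{G} ∪→ {C,G}; cost 1
[col 1] HS: children H:{T}, S:{A} ∪→ {A,T}; cost 1
[col 1] HQS: children HS:{A,T}, Q:{A} ∩→ {A}; cost 0
[col 1] BDHQST: children BDT:{C,G}, HQS:{A} ∪→ {A,C,G}; cost 1
[col 2] BD: children B:{C}, D:{A} ∪→ {A,C}; cost 1
[col 2] BDT: children BD:{A,C}, T:{C} ∩→ {C}; cost 0
[col 2] HS: children H:{T}, S:{G} ∪→ {G,T}; cost 1
[col 2] HQS: children HS:{G,T}, Q:{G} ∩→ {G}; cost 0
[col 2] BDHQST: children BDT:{C}, HQS:{G} ∪→ {C,G}; cost 1
[col 3] BD: children B:{A}, D:{T} ∪→ {A,T}; cost 1
[col 3] BDT: children BD:{A,T}, T:{A} ∩→ {A}; cost 0
[col 3] HS: children H:{A}, S:{T} ∪→ {A,T}; cost 1
[col 3] HQS: children HS:{A,T}, Q:{C} ∪→ {A,C,T}; cost 1
[col 3] BDHQST: children BDT:{A}, HQS:{A,C,T} ∩→ {A}; cost 0
per-site changes: [3, 3, 3, 3]; total = 12

3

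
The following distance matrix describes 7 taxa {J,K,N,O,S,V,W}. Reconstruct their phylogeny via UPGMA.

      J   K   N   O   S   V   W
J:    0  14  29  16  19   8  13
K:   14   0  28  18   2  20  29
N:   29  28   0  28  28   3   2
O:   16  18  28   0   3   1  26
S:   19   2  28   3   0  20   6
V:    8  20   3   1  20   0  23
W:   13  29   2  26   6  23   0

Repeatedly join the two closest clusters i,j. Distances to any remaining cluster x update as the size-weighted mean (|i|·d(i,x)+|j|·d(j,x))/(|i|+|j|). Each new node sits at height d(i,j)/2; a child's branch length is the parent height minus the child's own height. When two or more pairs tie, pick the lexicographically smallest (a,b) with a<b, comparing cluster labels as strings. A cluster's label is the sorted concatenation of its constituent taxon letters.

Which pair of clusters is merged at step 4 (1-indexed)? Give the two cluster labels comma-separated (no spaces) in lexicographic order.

J,OV

iteration 1: select O,V (d=1); attach at lengths (1/2, 1/2); label the merged cluster OV
  updated: d(J,OV)=12, d(K,OV)=19, d(N,OV)=31/2, d(OV,S)=23/2, d(OV,W)=49/2
iteration 2: select K,S (d=2); attach at lengths (1, 1); label the merged cluster KS
  updated: d(J,KS)=33/2, d(KS,N)=28, d(KS,OV)=61/4, d(KS,W)=35/2
iteration 3: select N,W (d=2); attach at lengths (1, 1); label the merged cluster NW
  updated: d(J,NW)=21, d(KS,NW)=91/4, d(NW,OV)=20
iteration 4: select J,OV (d=12); attach at lengths (6, 11/2); label the merged cluster JOV
  updated: d(JOV,KS)=47/3, d(JOV,NW)=61/3
iteration 5: select JOV,KS (d=47/3); attach at lengths (11/6, 41/6); label the merged cluster JKOSV
  updated: d(JKOSV,NW)=213/10
iteration 6: select JKOSV,NW (d=213/10); attach at lengths (169/60, 193/20); label the merged cluster JKNOSVW
final tree: (((J:6,(O:1/2,V:1/2):11/2):11/6,(K:1,S:1):41/6):169/60,(N:1,W:1):193/20)
total length: 1129/30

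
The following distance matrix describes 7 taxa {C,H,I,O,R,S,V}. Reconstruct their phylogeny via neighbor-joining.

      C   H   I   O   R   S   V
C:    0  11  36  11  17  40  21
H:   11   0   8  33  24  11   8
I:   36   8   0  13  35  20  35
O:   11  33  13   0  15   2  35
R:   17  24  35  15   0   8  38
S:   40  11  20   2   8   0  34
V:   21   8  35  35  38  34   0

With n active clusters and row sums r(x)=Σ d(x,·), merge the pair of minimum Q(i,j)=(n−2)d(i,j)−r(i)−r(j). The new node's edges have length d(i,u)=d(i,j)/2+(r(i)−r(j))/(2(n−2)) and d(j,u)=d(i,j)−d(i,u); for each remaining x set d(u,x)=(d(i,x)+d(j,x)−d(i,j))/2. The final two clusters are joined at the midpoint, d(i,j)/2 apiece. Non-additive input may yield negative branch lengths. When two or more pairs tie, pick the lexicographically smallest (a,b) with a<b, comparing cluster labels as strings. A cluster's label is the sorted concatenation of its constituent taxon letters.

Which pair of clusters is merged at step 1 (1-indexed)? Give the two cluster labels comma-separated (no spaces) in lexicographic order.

1. join H+V (d=8, Q=-226) ⇒ HV; edges |H|=-18/5, |V|=58/5
  updated: d(C,HV)=12, d(HV,I)=35/2, d(HV,O)=30, d(HV,R)=27, d(HV,S)=37/2
2. join C+HV (d=12, Q=-173) ⇒ CHV; edges |C|=59/8, |HV|=37/8
  updated: d(CHV,I)=83/4, d(CHV,O)=29/2, d(CHV,R)=16, d(CHV,S)=93/4
3. join R+S (d=8, Q=-413/4) ⇒ RS; edges |R|=179/24, |S|=13/24
  updated: d(CHV,RS)=125/8, d(I,RS)=47/2, d(O,RS)=9/2
4. join CHV+I (d=83/4, Q=-533/8) ⇒ CHIV; edges |CHV|=281/32, |I|=383/32
  updated: d(CHIV,O)=27/8, d(CHIV,RS)=147/16
5. join CHIV+O (d=27/8, Q=-273/16) ⇒ CHIOV; edges |CHIV|=129/32, |O|=-21/32
  updated: d(CHIOV,RS)=165/32
6. join CHIOV+RS (d=165/32) ⇒ CHIORSV; edges |CHIOV|=165/64, |RS|=165/64
final tree: ((((C:59/8,(H:-18/5,V:58/5):37/8):281/32,I:383/32):129/32,O:-21/32):165/64,(R:179/24,S:13/24):165/64)
total length: 1833/32

H,V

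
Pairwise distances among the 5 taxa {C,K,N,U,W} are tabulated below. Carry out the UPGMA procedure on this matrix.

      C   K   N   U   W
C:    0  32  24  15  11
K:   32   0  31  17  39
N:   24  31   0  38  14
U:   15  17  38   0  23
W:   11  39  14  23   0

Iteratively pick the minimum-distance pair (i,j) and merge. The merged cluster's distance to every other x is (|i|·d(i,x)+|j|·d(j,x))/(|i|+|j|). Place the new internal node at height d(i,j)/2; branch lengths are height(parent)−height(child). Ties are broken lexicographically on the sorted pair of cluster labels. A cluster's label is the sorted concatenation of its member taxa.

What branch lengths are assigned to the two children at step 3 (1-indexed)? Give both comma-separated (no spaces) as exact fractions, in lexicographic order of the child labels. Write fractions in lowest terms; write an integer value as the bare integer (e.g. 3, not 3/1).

step 1: merge (C,W) at d=11; branch lengths C→11/2, W→11/2; new cluster CW
  updated: d(CW,K)=71/2, d(CW,N)=19, d(CW,U)=19
step 2: merge (K,U) at d=17; branch lengths K→17/2, U→17/2; new cluster KU
  updated: d(CW,KU)=109/4, d(KU,N)=69/2
step 3: merge (CW,N) at d=19; branch lengths CW→4, N→19/2; new cluster CNW
  updated: d(CNW,KU)=89/3
step 4: merge (CNW,KU) at d=89/3; branch lengths CNW→16/3, KU→19/3; new cluster CKNUW
final tree: (((C:11/2,W:11/2):4,N:19/2):16/3,(K:17/2,U:17/2):19/3)
total length: 319/6

4,19/2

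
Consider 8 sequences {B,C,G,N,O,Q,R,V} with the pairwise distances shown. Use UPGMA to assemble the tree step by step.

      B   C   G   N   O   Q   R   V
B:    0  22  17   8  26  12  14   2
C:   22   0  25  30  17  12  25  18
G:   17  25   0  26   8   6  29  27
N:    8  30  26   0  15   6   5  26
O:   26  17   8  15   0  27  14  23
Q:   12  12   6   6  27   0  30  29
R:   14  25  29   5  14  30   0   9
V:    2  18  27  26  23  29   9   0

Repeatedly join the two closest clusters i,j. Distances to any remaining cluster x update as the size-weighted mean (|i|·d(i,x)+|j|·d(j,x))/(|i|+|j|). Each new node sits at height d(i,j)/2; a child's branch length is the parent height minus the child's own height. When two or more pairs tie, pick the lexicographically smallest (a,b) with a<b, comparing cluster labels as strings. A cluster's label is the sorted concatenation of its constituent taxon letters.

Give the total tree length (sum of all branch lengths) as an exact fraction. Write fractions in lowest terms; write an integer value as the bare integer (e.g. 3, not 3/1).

847/16

1. join B+V (d=2) ⇒ BV; edges |B|=1, |V|=1
  updated: d(BV,C)=20, d(BV,G)=22, d(BV,N)=17, d(BV,O)=49/2, d(BV,Q)=41/2, d(BV,R)=23/2
2. join N+R (d=5) ⇒ NR; edges |N|=5/2, |R|=5/2
  updated: d(BV,NR)=57/4, d(C,NR)=55/2, d(G,NR)=55/2, d(NR,O)=29/2, d(NR,Q)=18
3. join G+Q (d=6) ⇒ GQ; edges |G|=3, |Q|=3
  updated: d(BV,GQ)=85/4, d(C,GQ)=37/2, d(GQ,NR)=91/4, d(GQ,O)=35/2
4. join BV+NR (d=57/4) ⇒ BNRV; edges |BV|=49/8, |NR|=37/8
  updated: d(BNRV,C)=95/4, d(BNRV,GQ)=22, d(BNRV,O)=39/2
5. join C+O (d=17) ⇒ CO; edges |C|=17/2, |O|=17/2
  updated: d(BNRV,CO)=173/8, d(CO,GQ)=18
6. join CO+GQ (d=18) ⇒ CGOQ; edges |CO|=1/2, |GQ|=6
  updated: d(BNRV,CGOQ)=349/16
7. join BNRV+CGOQ (d=349/16) ⇒ BCGNOQRV; edges |BNRV|=121/32, |CGOQ|=61/32
final tree: (((B:1,V:1):49/8,(N:5/2,R:5/2):37/8):121/32,((C:17/2,O:17/2):1/2,(G:3,Q:3):6):61/32)
total length: 847/16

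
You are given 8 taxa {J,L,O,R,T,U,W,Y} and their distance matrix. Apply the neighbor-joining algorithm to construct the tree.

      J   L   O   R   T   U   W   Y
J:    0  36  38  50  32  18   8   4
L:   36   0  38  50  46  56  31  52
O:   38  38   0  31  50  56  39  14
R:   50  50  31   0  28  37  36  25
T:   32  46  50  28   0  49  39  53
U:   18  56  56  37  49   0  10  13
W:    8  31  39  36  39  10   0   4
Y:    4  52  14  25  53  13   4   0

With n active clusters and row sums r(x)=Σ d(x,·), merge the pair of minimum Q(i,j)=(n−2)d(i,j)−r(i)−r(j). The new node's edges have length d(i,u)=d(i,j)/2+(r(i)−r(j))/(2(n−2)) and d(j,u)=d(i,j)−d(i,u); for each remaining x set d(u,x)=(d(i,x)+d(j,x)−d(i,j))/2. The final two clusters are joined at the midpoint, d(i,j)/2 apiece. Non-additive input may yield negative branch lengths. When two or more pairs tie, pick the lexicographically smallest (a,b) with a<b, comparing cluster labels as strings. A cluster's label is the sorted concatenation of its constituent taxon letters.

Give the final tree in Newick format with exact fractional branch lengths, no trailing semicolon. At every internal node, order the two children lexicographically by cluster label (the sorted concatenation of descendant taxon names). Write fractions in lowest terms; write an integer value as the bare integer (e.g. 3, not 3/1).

step 1: merge (R,T) at d=28, Q=-386; branch lengths R→32/3, T→52/3; new cluster RT
  updated: d(J,RT)=27, d(L,RT)=34, d(O,RT)=53/2, d(RT,U)=29, d(RT,W)=47/2, d(RT,Y)=25
step 2: merge (L,O) at d=38, Q=-537/2; branch lengths L→451/20, O→309/20; new cluster LO
  updated: d(J,LO)=18, d(LO,RT)=45/4, d(LO,U)=37, d(LO,W)=16, d(LO,Y)=14
step 3: merge (LO,RT) at d=45/4, Q=-167; branch lengths LO→51/16, RT→129/16; new cluster LORT
  updated: d(J,LORT)=135/8, d(LORT,U)=219/8, d(LORT,W)=113/8, d(LORT,Y)=111/8
step 4: merge (U,W) at d=10, Q=-149/2; branch lengths U→83/8, W→-3/8; new cluster UW
  updated: d(J,UW)=8, d(LORT,UW)=63/4, d(UW,Y)=7/2
step 5: merge (J,Y) at d=4, Q=-169/4; branch lengths J→31/8, Y→1/8; new cluster JY
  updated: d(JY,LORT)=107/8, d(JY,UW)=15/4
step 6: merge (JY,LORT) at d=107/8, Q=-263/8; branch lengths JY→11/16, LORT→203/16; new cluster JLORTY
  updated: d(JLORTY,UW)=49/16
step 7: merge (JLORTY,UW) at d=49/16; branch lengths JLORTY→49/32, UW→49/32; new cluster JLORTUWY
final tree: (((J:31/8,Y:1/8):11/16,((L:451/20,O:309/20):51/16,(R:32/3,T:52/3):129/16):203/16):49/32,(U:83/8,W:-3/8):49/32)
total length: 1723/16

(((J:31/8,Y:1/8):11/16,((L:451/20,O:309/20):51/16,(R:32/3,T:52/3):129/16):203/16):49/32,(U:83/8,W:-3/8):49/32)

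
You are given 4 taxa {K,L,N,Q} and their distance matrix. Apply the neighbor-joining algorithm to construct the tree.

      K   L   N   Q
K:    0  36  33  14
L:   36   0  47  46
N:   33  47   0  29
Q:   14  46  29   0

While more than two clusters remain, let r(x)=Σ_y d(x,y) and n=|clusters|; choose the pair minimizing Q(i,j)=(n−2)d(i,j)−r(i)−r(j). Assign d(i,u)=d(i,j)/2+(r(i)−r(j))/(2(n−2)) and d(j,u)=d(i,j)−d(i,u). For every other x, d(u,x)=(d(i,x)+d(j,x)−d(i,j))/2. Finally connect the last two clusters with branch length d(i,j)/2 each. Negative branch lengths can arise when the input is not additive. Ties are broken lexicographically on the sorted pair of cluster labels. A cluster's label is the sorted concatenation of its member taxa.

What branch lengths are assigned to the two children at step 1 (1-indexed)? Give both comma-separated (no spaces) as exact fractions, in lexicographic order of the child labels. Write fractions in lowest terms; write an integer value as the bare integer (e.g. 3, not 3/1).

11/2,17/2

step 1: merge (K,Q) at d=14, Q=-144; branch lengths K→11/2, Q→17/2; new cluster KQ
  updated: d(KQ,L)=34, d(KQ,N)=24
step 2: merge (KQ,L) at d=34, Q=-105; branch lengths KQ→11/2, L→57/2; new cluster KLQ
  updated: d(KLQ,N)=37/2
step 3: merge (KLQ,N) at d=37/2; branch lengths KLQ→37/4, N→37/4; new cluster KLNQ
final tree: (((K:11/2,Q:17/2):11/2,L:57/2):37/4,N:37/4)
total length: 133/2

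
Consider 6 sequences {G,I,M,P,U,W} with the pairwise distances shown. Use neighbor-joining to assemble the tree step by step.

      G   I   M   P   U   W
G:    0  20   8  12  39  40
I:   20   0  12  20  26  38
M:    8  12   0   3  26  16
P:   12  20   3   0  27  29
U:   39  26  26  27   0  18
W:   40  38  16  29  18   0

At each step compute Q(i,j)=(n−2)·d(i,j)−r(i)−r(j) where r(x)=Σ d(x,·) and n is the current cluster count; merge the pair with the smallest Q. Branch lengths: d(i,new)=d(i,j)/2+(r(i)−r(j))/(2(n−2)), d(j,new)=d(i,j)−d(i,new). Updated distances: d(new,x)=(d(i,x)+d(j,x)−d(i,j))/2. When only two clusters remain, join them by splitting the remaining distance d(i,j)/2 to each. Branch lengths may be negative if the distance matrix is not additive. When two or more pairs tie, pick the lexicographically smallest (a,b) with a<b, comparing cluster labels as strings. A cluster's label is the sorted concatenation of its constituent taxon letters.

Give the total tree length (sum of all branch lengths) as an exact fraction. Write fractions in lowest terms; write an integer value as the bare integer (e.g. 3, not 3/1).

iteration 1: select U,W (d=18, Q=-205); attach at lengths (67/8, 77/8); label the merged cluster UW
  updated: d(G,UW)=61/2, d(I,UW)=23, d(M,UW)=12, d(P,UW)=19
iteration 2: select I,UW (d=23, Q=-181/2); attach at lengths (119/12, 157/12); label the merged cluster IUW
  updated: d(G,IUW)=55/4, d(IUW,M)=1/2, d(IUW,P)=8
iteration 3: select G,P (d=12, Q=-131/4); attach at lengths (139/16, 53/16); label the merged cluster GP
  updated: d(GP,IUW)=39/8, d(GP,M)=-1/2
iteration 4: select GP,IUW (d=39/8, Q=-39/8); attach at lengths (31/16, 47/16); label the merged cluster GIPUW
  updated: d(GIPUW,M)=-39/16
iteration 5: select GIPUW,M (d=-39/16); attach at lengths (-39/32, -39/32); label the merged cluster GIMPUW
final tree: (((G:139/16,P:53/16):31/16,(I:119/12,(U:67/8,W:77/8):157/12):47/16):-39/32,M:-39/32)
total length: 887/16

887/16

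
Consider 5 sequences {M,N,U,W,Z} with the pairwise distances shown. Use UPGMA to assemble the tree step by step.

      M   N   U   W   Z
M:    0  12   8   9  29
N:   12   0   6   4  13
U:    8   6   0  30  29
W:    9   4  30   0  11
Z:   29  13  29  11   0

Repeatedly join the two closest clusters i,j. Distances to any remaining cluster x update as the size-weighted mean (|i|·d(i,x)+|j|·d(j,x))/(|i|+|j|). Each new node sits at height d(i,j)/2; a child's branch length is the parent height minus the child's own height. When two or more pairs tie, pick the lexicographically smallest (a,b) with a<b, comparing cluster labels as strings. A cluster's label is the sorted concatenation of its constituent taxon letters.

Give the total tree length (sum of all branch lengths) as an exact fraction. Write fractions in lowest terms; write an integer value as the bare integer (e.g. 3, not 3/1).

187/6

1. join N+W (d=4) ⇒ NW; edges |N|=2, |W|=2
  updated: d(M,NW)=21/2, d(NW,U)=18, d(NW,Z)=12
2. join M+U (d=8) ⇒ MU; edges |M|=4, |U|=4
  updated: d(MU,NW)=57/4, d(MU,Z)=29
3. join NW+Z (d=12) ⇒ NWZ; edges |NW|=4, |Z|=6
  updated: d(MU,NWZ)=115/6
4. join MU+NWZ (d=115/6) ⇒ MNUWZ; edges |MU|=67/12, |NWZ|=43/12
final tree: ((M:4,U:4):67/12,((N:2,W:2):4,Z:6):43/12)
total length: 187/6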